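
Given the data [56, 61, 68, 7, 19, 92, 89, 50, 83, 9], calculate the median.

58.5

Step 1: Sort the data in ascending order: [7, 9, 19, 50, 56, 61, 68, 83, 89, 92]
Step 2: The number of values is n = 10.
Step 3: Since n is even, the median is the average of positions 5 and 6:
  Median = (56 + 61) / 2 = 58.5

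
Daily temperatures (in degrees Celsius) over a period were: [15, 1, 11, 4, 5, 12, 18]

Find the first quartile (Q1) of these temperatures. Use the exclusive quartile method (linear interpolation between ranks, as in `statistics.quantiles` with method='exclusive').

4

Step 1: Sort the data: [1, 4, 5, 11, 12, 15, 18]
Step 2: n = 7
Step 3: Using the exclusive quartile method:
  Q1 = 4
  Q2 (median) = 11
  Q3 = 15
  IQR = Q3 - Q1 = 15 - 4 = 11
Step 4: Q1 = 4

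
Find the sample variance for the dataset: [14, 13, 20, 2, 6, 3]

50.6667

Step 1: Compute the mean: (14 + 13 + 20 + 2 + 6 + 3) / 6 = 9.6667
Step 2: Compute squared deviations from the mean:
  (14 - 9.6667)^2 = 18.7778
  (13 - 9.6667)^2 = 11.1111
  (20 - 9.6667)^2 = 106.7778
  (2 - 9.6667)^2 = 58.7778
  (6 - 9.6667)^2 = 13.4444
  (3 - 9.6667)^2 = 44.4444
Step 3: Sum of squared deviations = 253.3333
Step 4: Sample variance = 253.3333 / 5 = 50.6667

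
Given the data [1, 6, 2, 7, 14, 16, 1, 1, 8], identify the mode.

1

Step 1: Count the frequency of each value:
  1: appears 3 time(s)
  2: appears 1 time(s)
  6: appears 1 time(s)
  7: appears 1 time(s)
  8: appears 1 time(s)
  14: appears 1 time(s)
  16: appears 1 time(s)
Step 2: The value 1 appears most frequently (3 times).
Step 3: Mode = 1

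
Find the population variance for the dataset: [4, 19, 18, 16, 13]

29.2

Step 1: Compute the mean: (4 + 19 + 18 + 16 + 13) / 5 = 14
Step 2: Compute squared deviations from the mean:
  (4 - 14)^2 = 100
  (19 - 14)^2 = 25
  (18 - 14)^2 = 16
  (16 - 14)^2 = 4
  (13 - 14)^2 = 1
Step 3: Sum of squared deviations = 146
Step 4: Population variance = 146 / 5 = 29.2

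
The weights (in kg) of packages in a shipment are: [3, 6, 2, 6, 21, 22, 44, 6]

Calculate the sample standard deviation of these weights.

14.4889

Step 1: Compute the mean: 13.75
Step 2: Sum of squared deviations from the mean: 1469.5
Step 3: Sample variance = 1469.5 / 7 = 209.9286
Step 4: Standard deviation = sqrt(209.9286) = 14.4889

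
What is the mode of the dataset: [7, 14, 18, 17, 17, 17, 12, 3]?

17

Step 1: Count the frequency of each value:
  3: appears 1 time(s)
  7: appears 1 time(s)
  12: appears 1 time(s)
  14: appears 1 time(s)
  17: appears 3 time(s)
  18: appears 1 time(s)
Step 2: The value 17 appears most frequently (3 times).
Step 3: Mode = 17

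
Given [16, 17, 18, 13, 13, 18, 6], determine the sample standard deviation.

4.2762

Step 1: Compute the mean: 14.4286
Step 2: Sum of squared deviations from the mean: 109.7143
Step 3: Sample variance = 109.7143 / 6 = 18.2857
Step 4: Standard deviation = sqrt(18.2857) = 4.2762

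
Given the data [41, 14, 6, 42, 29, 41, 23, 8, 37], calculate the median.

29

Step 1: Sort the data in ascending order: [6, 8, 14, 23, 29, 37, 41, 41, 42]
Step 2: The number of values is n = 9.
Step 3: Since n is odd, the median is the middle value at position 5: 29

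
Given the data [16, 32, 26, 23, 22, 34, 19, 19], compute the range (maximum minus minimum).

18

Step 1: Identify the maximum value: max = 34
Step 2: Identify the minimum value: min = 16
Step 3: Range = max - min = 34 - 16 = 18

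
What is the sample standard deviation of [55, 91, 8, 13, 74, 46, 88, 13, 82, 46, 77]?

31.3766

Step 1: Compute the mean: 53.9091
Step 2: Sum of squared deviations from the mean: 9844.9091
Step 3: Sample variance = 9844.9091 / 10 = 984.4909
Step 4: Standard deviation = sqrt(984.4909) = 31.3766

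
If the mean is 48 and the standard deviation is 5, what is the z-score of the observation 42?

-1.2

Step 1: Recall the z-score formula: z = (x - mu) / sigma
Step 2: Substitute values: z = (42 - 48) / 5
Step 3: z = -6 / 5 = -1.2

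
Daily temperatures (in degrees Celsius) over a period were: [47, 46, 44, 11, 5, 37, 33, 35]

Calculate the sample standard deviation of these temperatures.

15.8992

Step 1: Compute the mean: 32.25
Step 2: Sum of squared deviations from the mean: 1769.5
Step 3: Sample variance = 1769.5 / 7 = 252.7857
Step 4: Standard deviation = sqrt(252.7857) = 15.8992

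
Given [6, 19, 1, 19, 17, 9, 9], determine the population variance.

42.2449

Step 1: Compute the mean: (6 + 19 + 1 + 19 + 17 + 9 + 9) / 7 = 11.4286
Step 2: Compute squared deviations from the mean:
  (6 - 11.4286)^2 = 29.4694
  (19 - 11.4286)^2 = 57.3265
  (1 - 11.4286)^2 = 108.7551
  (19 - 11.4286)^2 = 57.3265
  (17 - 11.4286)^2 = 31.0408
  (9 - 11.4286)^2 = 5.898
  (9 - 11.4286)^2 = 5.898
Step 3: Sum of squared deviations = 295.7143
Step 4: Population variance = 295.7143 / 7 = 42.2449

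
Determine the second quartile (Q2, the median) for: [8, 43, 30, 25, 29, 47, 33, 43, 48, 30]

31.5

Step 1: Sort the data: [8, 25, 29, 30, 30, 33, 43, 43, 47, 48]
Step 2: n = 10
Step 3: Q2 is the median. Since n is even, it is the average of the values at positions 5 and 6:
  Q2 = (30 + 33) / 2 = 31.5
Step 4: Q2 = 31.5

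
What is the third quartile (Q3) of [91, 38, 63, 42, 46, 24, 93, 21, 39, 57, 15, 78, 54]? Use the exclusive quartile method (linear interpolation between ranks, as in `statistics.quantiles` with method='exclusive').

70.5

Step 1: Sort the data: [15, 21, 24, 38, 39, 42, 46, 54, 57, 63, 78, 91, 93]
Step 2: n = 13
Step 3: Using the exclusive quartile method:
  Q1 = 31
  Q2 (median) = 46
  Q3 = 70.5
  IQR = Q3 - Q1 = 70.5 - 31 = 39.5
Step 4: Q3 = 70.5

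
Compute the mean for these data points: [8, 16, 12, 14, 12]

12.4

Step 1: Sum all values: 8 + 16 + 12 + 14 + 12 = 62
Step 2: Count the number of values: n = 5
Step 3: Mean = sum / n = 62 / 5 = 12.4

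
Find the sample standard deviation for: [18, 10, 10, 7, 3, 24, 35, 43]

14.2403

Step 1: Compute the mean: 18.75
Step 2: Sum of squared deviations from the mean: 1419.5
Step 3: Sample variance = 1419.5 / 7 = 202.7857
Step 4: Standard deviation = sqrt(202.7857) = 14.2403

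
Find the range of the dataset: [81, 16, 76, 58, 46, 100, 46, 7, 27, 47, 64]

93

Step 1: Identify the maximum value: max = 100
Step 2: Identify the minimum value: min = 7
Step 3: Range = max - min = 100 - 7 = 93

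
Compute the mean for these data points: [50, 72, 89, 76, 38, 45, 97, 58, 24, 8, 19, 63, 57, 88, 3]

52.4667

Step 1: Sum all values: 50 + 72 + 89 + 76 + 38 + 45 + 97 + 58 + 24 + 8 + 19 + 63 + 57 + 88 + 3 = 787
Step 2: Count the number of values: n = 15
Step 3: Mean = sum / n = 787 / 15 = 52.4667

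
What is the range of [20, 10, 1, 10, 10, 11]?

19

Step 1: Identify the maximum value: max = 20
Step 2: Identify the minimum value: min = 1
Step 3: Range = max - min = 20 - 1 = 19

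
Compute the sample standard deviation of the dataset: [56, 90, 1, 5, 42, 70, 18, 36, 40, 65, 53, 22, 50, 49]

24.9726

Step 1: Compute the mean: 42.6429
Step 2: Sum of squared deviations from the mean: 8107.2143
Step 3: Sample variance = 8107.2143 / 13 = 623.6319
Step 4: Standard deviation = sqrt(623.6319) = 24.9726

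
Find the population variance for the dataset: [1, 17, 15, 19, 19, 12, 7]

38.9796

Step 1: Compute the mean: (1 + 17 + 15 + 19 + 19 + 12 + 7) / 7 = 12.8571
Step 2: Compute squared deviations from the mean:
  (1 - 12.8571)^2 = 140.5918
  (17 - 12.8571)^2 = 17.1633
  (15 - 12.8571)^2 = 4.5918
  (19 - 12.8571)^2 = 37.7347
  (19 - 12.8571)^2 = 37.7347
  (12 - 12.8571)^2 = 0.7347
  (7 - 12.8571)^2 = 34.3061
Step 3: Sum of squared deviations = 272.8571
Step 4: Population variance = 272.8571 / 7 = 38.9796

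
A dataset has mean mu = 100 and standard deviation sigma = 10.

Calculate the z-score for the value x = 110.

1

Step 1: Recall the z-score formula: z = (x - mu) / sigma
Step 2: Substitute values: z = (110 - 100) / 10
Step 3: z = 10 / 10 = 1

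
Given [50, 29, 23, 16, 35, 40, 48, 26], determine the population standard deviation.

11.2909

Step 1: Compute the mean: 33.375
Step 2: Sum of squared deviations from the mean: 1019.875
Step 3: Population variance = 1019.875 / 8 = 127.4844
Step 4: Standard deviation = sqrt(127.4844) = 11.2909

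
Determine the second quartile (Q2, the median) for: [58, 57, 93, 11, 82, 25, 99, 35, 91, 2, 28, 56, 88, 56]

56.5

Step 1: Sort the data: [2, 11, 25, 28, 35, 56, 56, 57, 58, 82, 88, 91, 93, 99]
Step 2: n = 14
Step 3: Q2 is the median. Since n is even, it is the average of the values at positions 7 and 8:
  Q2 = (56 + 57) / 2 = 56.5
Step 4: Q2 = 56.5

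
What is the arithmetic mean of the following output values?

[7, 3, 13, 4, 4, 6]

6.1667

Step 1: Sum all values: 7 + 3 + 13 + 4 + 4 + 6 = 37
Step 2: Count the number of values: n = 6
Step 3: Mean = sum / n = 37 / 6 = 6.1667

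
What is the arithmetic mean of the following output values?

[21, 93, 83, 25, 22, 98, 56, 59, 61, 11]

52.9

Step 1: Sum all values: 21 + 93 + 83 + 25 + 22 + 98 + 56 + 59 + 61 + 11 = 529
Step 2: Count the number of values: n = 10
Step 3: Mean = sum / n = 529 / 10 = 52.9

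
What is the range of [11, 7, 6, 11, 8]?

5

Step 1: Identify the maximum value: max = 11
Step 2: Identify the minimum value: min = 6
Step 3: Range = max - min = 11 - 6 = 5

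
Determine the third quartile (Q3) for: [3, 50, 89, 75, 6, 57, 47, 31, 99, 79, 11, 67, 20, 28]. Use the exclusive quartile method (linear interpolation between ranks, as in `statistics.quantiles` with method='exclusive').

76

Step 1: Sort the data: [3, 6, 11, 20, 28, 31, 47, 50, 57, 67, 75, 79, 89, 99]
Step 2: n = 14
Step 3: Using the exclusive quartile method:
  Q1 = 17.75
  Q2 (median) = 48.5
  Q3 = 76
  IQR = Q3 - Q1 = 76 - 17.75 = 58.25
Step 4: Q3 = 76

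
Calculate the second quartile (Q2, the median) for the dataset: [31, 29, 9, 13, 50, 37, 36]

31

Step 1: Sort the data: [9, 13, 29, 31, 36, 37, 50]
Step 2: n = 7
Step 3: Q2 is the median. Since n is odd, it is the middle value at position 4: 31
Step 4: Q2 = 31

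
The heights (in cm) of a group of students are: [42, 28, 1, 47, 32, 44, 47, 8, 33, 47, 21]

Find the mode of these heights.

47

Step 1: Count the frequency of each value:
  1: appears 1 time(s)
  8: appears 1 time(s)
  21: appears 1 time(s)
  28: appears 1 time(s)
  32: appears 1 time(s)
  33: appears 1 time(s)
  42: appears 1 time(s)
  44: appears 1 time(s)
  47: appears 3 time(s)
Step 2: The value 47 appears most frequently (3 times).
Step 3: Mode = 47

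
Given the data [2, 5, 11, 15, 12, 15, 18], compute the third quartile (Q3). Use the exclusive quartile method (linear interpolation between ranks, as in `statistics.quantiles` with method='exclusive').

15

Step 1: Sort the data: [2, 5, 11, 12, 15, 15, 18]
Step 2: n = 7
Step 3: Using the exclusive quartile method:
  Q1 = 5
  Q2 (median) = 12
  Q3 = 15
  IQR = Q3 - Q1 = 15 - 5 = 10
Step 4: Q3 = 15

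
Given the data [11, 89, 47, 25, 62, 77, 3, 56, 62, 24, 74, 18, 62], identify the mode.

62

Step 1: Count the frequency of each value:
  3: appears 1 time(s)
  11: appears 1 time(s)
  18: appears 1 time(s)
  24: appears 1 time(s)
  25: appears 1 time(s)
  47: appears 1 time(s)
  56: appears 1 time(s)
  62: appears 3 time(s)
  74: appears 1 time(s)
  77: appears 1 time(s)
  89: appears 1 time(s)
Step 2: The value 62 appears most frequently (3 times).
Step 3: Mode = 62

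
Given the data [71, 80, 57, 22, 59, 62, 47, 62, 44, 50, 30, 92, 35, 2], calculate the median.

53.5

Step 1: Sort the data in ascending order: [2, 22, 30, 35, 44, 47, 50, 57, 59, 62, 62, 71, 80, 92]
Step 2: The number of values is n = 14.
Step 3: Since n is even, the median is the average of positions 7 and 8:
  Median = (50 + 57) / 2 = 53.5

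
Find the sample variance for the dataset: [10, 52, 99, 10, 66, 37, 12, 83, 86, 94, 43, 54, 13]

1101.8974

Step 1: Compute the mean: (10 + 52 + 99 + 10 + 66 + 37 + 12 + 83 + 86 + 94 + 43 + 54 + 13) / 13 = 50.6923
Step 2: Compute squared deviations from the mean:
  (10 - 50.6923)^2 = 1655.8639
  (52 - 50.6923)^2 = 1.7101
  (99 - 50.6923)^2 = 2333.6331
  (10 - 50.6923)^2 = 1655.8639
  (66 - 50.6923)^2 = 234.3254
  (37 - 50.6923)^2 = 187.4793
  (12 - 50.6923)^2 = 1497.0947
  (83 - 50.6923)^2 = 1043.787
  (86 - 50.6923)^2 = 1246.6331
  (94 - 50.6923)^2 = 1875.5562
  (43 - 50.6923)^2 = 59.1716
  (54 - 50.6923)^2 = 10.9408
  (13 - 50.6923)^2 = 1420.7101
Step 3: Sum of squared deviations = 13222.7692
Step 4: Sample variance = 13222.7692 / 12 = 1101.8974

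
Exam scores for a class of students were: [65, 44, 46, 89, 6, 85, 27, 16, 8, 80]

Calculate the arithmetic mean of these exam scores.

46.6

Step 1: Sum all values: 65 + 44 + 46 + 89 + 6 + 85 + 27 + 16 + 8 + 80 = 466
Step 2: Count the number of values: n = 10
Step 3: Mean = sum / n = 466 / 10 = 46.6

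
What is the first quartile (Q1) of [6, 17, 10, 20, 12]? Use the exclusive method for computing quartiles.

8

Step 1: Sort the data: [6, 10, 12, 17, 20]
Step 2: n = 5
Step 3: Using the exclusive quartile method:
  Q1 = 8
  Q2 (median) = 12
  Q3 = 18.5
  IQR = Q3 - Q1 = 18.5 - 8 = 10.5
Step 4: Q1 = 8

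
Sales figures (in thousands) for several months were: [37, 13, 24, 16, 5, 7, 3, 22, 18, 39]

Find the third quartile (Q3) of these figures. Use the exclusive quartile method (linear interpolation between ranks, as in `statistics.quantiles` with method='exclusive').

27.25

Step 1: Sort the data: [3, 5, 7, 13, 16, 18, 22, 24, 37, 39]
Step 2: n = 10
Step 3: Using the exclusive quartile method:
  Q1 = 6.5
  Q2 (median) = 17
  Q3 = 27.25
  IQR = Q3 - Q1 = 27.25 - 6.5 = 20.75
Step 4: Q3 = 27.25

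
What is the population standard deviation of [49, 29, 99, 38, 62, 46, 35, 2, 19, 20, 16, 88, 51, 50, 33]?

25.2662

Step 1: Compute the mean: 42.4667
Step 2: Sum of squared deviations from the mean: 9575.7333
Step 3: Population variance = 9575.7333 / 15 = 638.3822
Step 4: Standard deviation = sqrt(638.3822) = 25.2662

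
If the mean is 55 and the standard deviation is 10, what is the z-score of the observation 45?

-1

Step 1: Recall the z-score formula: z = (x - mu) / sigma
Step 2: Substitute values: z = (45 - 55) / 10
Step 3: z = -10 / 10 = -1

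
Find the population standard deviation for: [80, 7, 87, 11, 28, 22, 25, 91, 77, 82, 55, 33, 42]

29.53

Step 1: Compute the mean: 49.2308
Step 2: Sum of squared deviations from the mean: 11336.3077
Step 3: Population variance = 11336.3077 / 13 = 872.0237
Step 4: Standard deviation = sqrt(872.0237) = 29.53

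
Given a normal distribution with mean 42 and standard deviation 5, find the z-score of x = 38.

-0.8

Step 1: Recall the z-score formula: z = (x - mu) / sigma
Step 2: Substitute values: z = (38 - 42) / 5
Step 3: z = -4 / 5 = -0.8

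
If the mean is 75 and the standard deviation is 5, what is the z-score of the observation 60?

-3

Step 1: Recall the z-score formula: z = (x - mu) / sigma
Step 2: Substitute values: z = (60 - 75) / 5
Step 3: z = -15 / 5 = -3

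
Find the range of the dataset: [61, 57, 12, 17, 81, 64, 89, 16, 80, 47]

77

Step 1: Identify the maximum value: max = 89
Step 2: Identify the minimum value: min = 12
Step 3: Range = max - min = 89 - 12 = 77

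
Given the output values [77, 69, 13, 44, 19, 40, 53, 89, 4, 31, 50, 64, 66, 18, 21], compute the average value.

43.8667

Step 1: Sum all values: 77 + 69 + 13 + 44 + 19 + 40 + 53 + 89 + 4 + 31 + 50 + 64 + 66 + 18 + 21 = 658
Step 2: Count the number of values: n = 15
Step 3: Mean = sum / n = 658 / 15 = 43.8667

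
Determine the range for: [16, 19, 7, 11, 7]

12

Step 1: Identify the maximum value: max = 19
Step 2: Identify the minimum value: min = 7
Step 3: Range = max - min = 19 - 7 = 12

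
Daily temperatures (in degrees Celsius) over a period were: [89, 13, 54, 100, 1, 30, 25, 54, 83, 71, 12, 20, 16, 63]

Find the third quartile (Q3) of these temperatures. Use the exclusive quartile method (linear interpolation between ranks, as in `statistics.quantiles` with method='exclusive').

74

Step 1: Sort the data: [1, 12, 13, 16, 20, 25, 30, 54, 54, 63, 71, 83, 89, 100]
Step 2: n = 14
Step 3: Using the exclusive quartile method:
  Q1 = 15.25
  Q2 (median) = 42
  Q3 = 74
  IQR = Q3 - Q1 = 74 - 15.25 = 58.75
Step 4: Q3 = 74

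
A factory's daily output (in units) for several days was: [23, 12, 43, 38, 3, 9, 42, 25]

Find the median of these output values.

24

Step 1: Sort the data in ascending order: [3, 9, 12, 23, 25, 38, 42, 43]
Step 2: The number of values is n = 8.
Step 3: Since n is even, the median is the average of positions 4 and 5:
  Median = (23 + 25) / 2 = 24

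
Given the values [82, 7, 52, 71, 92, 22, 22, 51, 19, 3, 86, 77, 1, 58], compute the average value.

45.9286

Step 1: Sum all values: 82 + 7 + 52 + 71 + 92 + 22 + 22 + 51 + 19 + 3 + 86 + 77 + 1 + 58 = 643
Step 2: Count the number of values: n = 14
Step 3: Mean = sum / n = 643 / 14 = 45.9286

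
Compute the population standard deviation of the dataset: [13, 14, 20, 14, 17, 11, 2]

5.2372

Step 1: Compute the mean: 13
Step 2: Sum of squared deviations from the mean: 192
Step 3: Population variance = 192 / 7 = 27.4286
Step 4: Standard deviation = sqrt(27.4286) = 5.2372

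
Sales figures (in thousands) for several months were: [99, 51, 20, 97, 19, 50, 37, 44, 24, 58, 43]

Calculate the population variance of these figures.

678.1983

Step 1: Compute the mean: (99 + 51 + 20 + 97 + 19 + 50 + 37 + 44 + 24 + 58 + 43) / 11 = 49.2727
Step 2: Compute squared deviations from the mean:
  (99 - 49.2727)^2 = 2472.8017
  (51 - 49.2727)^2 = 2.9835
  (20 - 49.2727)^2 = 856.8926
  (97 - 49.2727)^2 = 2277.8926
  (19 - 49.2727)^2 = 916.438
  (50 - 49.2727)^2 = 0.5289
  (37 - 49.2727)^2 = 150.6198
  (44 - 49.2727)^2 = 27.8017
  (24 - 49.2727)^2 = 638.7107
  (58 - 49.2727)^2 = 76.1653
  (43 - 49.2727)^2 = 39.3471
Step 3: Sum of squared deviations = 7460.1818
Step 4: Population variance = 7460.1818 / 11 = 678.1983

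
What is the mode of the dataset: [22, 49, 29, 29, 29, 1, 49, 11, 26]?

29

Step 1: Count the frequency of each value:
  1: appears 1 time(s)
  11: appears 1 time(s)
  22: appears 1 time(s)
  26: appears 1 time(s)
  29: appears 3 time(s)
  49: appears 2 time(s)
Step 2: The value 29 appears most frequently (3 times).
Step 3: Mode = 29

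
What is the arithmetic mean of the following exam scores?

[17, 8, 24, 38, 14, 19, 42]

23.1429

Step 1: Sum all values: 17 + 8 + 24 + 38 + 14 + 19 + 42 = 162
Step 2: Count the number of values: n = 7
Step 3: Mean = sum / n = 162 / 7 = 23.1429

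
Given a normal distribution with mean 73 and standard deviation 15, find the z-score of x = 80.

0.4667

Step 1: Recall the z-score formula: z = (x - mu) / sigma
Step 2: Substitute values: z = (80 - 73) / 15
Step 3: z = 7 / 15 = 0.4667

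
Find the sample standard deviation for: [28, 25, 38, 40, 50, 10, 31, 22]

12.2824

Step 1: Compute the mean: 30.5
Step 2: Sum of squared deviations from the mean: 1056
Step 3: Sample variance = 1056 / 7 = 150.8571
Step 4: Standard deviation = sqrt(150.8571) = 12.2824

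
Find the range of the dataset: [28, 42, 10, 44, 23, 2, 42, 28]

42

Step 1: Identify the maximum value: max = 44
Step 2: Identify the minimum value: min = 2
Step 3: Range = max - min = 44 - 2 = 42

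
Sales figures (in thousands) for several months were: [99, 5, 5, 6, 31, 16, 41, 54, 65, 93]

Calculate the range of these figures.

94

Step 1: Identify the maximum value: max = 99
Step 2: Identify the minimum value: min = 5
Step 3: Range = max - min = 99 - 5 = 94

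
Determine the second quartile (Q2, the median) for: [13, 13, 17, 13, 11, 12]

13

Step 1: Sort the data: [11, 12, 13, 13, 13, 17]
Step 2: n = 6
Step 3: Q2 is the median. Since n is even, it is the average of the values at positions 3 and 4:
  Q2 = (13 + 13) / 2 = 13
Step 4: Q2 = 13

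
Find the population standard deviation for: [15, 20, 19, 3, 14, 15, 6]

5.8902

Step 1: Compute the mean: 13.1429
Step 2: Sum of squared deviations from the mean: 242.8571
Step 3: Population variance = 242.8571 / 7 = 34.6939
Step 4: Standard deviation = sqrt(34.6939) = 5.8902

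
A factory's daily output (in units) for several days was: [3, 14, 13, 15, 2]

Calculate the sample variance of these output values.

40.3

Step 1: Compute the mean: (3 + 14 + 13 + 15 + 2) / 5 = 9.4
Step 2: Compute squared deviations from the mean:
  (3 - 9.4)^2 = 40.96
  (14 - 9.4)^2 = 21.16
  (13 - 9.4)^2 = 12.96
  (15 - 9.4)^2 = 31.36
  (2 - 9.4)^2 = 54.76
Step 3: Sum of squared deviations = 161.2
Step 4: Sample variance = 161.2 / 4 = 40.3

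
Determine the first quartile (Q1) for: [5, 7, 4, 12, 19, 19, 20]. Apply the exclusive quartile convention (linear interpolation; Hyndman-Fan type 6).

5

Step 1: Sort the data: [4, 5, 7, 12, 19, 19, 20]
Step 2: n = 7
Step 3: Using the exclusive quartile method:
  Q1 = 5
  Q2 (median) = 12
  Q3 = 19
  IQR = Q3 - Q1 = 19 - 5 = 14
Step 4: Q1 = 5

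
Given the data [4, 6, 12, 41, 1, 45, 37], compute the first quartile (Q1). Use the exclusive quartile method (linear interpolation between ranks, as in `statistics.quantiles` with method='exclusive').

4

Step 1: Sort the data: [1, 4, 6, 12, 37, 41, 45]
Step 2: n = 7
Step 3: Using the exclusive quartile method:
  Q1 = 4
  Q2 (median) = 12
  Q3 = 41
  IQR = Q3 - Q1 = 41 - 4 = 37
Step 4: Q1 = 4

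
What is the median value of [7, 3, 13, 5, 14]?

7

Step 1: Sort the data in ascending order: [3, 5, 7, 13, 14]
Step 2: The number of values is n = 5.
Step 3: Since n is odd, the median is the middle value at position 3: 7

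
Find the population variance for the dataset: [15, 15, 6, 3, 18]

33.84

Step 1: Compute the mean: (15 + 15 + 6 + 3 + 18) / 5 = 11.4
Step 2: Compute squared deviations from the mean:
  (15 - 11.4)^2 = 12.96
  (15 - 11.4)^2 = 12.96
  (6 - 11.4)^2 = 29.16
  (3 - 11.4)^2 = 70.56
  (18 - 11.4)^2 = 43.56
Step 3: Sum of squared deviations = 169.2
Step 4: Population variance = 169.2 / 5 = 33.84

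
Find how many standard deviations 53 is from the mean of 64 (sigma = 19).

-0.5789

Step 1: Recall the z-score formula: z = (x - mu) / sigma
Step 2: Substitute values: z = (53 - 64) / 19
Step 3: z = -11 / 19 = -0.5789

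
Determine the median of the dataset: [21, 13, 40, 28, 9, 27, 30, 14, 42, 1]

24

Step 1: Sort the data in ascending order: [1, 9, 13, 14, 21, 27, 28, 30, 40, 42]
Step 2: The number of values is n = 10.
Step 3: Since n is even, the median is the average of positions 5 and 6:
  Median = (21 + 27) / 2 = 24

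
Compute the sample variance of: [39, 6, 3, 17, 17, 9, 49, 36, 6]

284.6944

Step 1: Compute the mean: (39 + 6 + 3 + 17 + 17 + 9 + 49 + 36 + 6) / 9 = 20.2222
Step 2: Compute squared deviations from the mean:
  (39 - 20.2222)^2 = 352.6049
  (6 - 20.2222)^2 = 202.2716
  (3 - 20.2222)^2 = 296.6049
  (17 - 20.2222)^2 = 10.3827
  (17 - 20.2222)^2 = 10.3827
  (9 - 20.2222)^2 = 125.9383
  (49 - 20.2222)^2 = 828.1605
  (36 - 20.2222)^2 = 248.9383
  (6 - 20.2222)^2 = 202.2716
Step 3: Sum of squared deviations = 2277.5556
Step 4: Sample variance = 2277.5556 / 8 = 284.6944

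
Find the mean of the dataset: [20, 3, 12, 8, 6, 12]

10.1667

Step 1: Sum all values: 20 + 3 + 12 + 8 + 6 + 12 = 61
Step 2: Count the number of values: n = 6
Step 3: Mean = sum / n = 61 / 6 = 10.1667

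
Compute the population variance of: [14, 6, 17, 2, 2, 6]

32.8056

Step 1: Compute the mean: (14 + 6 + 17 + 2 + 2 + 6) / 6 = 7.8333
Step 2: Compute squared deviations from the mean:
  (14 - 7.8333)^2 = 38.0278
  (6 - 7.8333)^2 = 3.3611
  (17 - 7.8333)^2 = 84.0278
  (2 - 7.8333)^2 = 34.0278
  (2 - 7.8333)^2 = 34.0278
  (6 - 7.8333)^2 = 3.3611
Step 3: Sum of squared deviations = 196.8333
Step 4: Population variance = 196.8333 / 6 = 32.8056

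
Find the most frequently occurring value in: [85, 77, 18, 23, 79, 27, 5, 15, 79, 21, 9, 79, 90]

79

Step 1: Count the frequency of each value:
  5: appears 1 time(s)
  9: appears 1 time(s)
  15: appears 1 time(s)
  18: appears 1 time(s)
  21: appears 1 time(s)
  23: appears 1 time(s)
  27: appears 1 time(s)
  77: appears 1 time(s)
  79: appears 3 time(s)
  85: appears 1 time(s)
  90: appears 1 time(s)
Step 2: The value 79 appears most frequently (3 times).
Step 3: Mode = 79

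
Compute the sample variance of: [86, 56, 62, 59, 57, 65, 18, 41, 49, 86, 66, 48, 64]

317.359

Step 1: Compute the mean: (86 + 56 + 62 + 59 + 57 + 65 + 18 + 41 + 49 + 86 + 66 + 48 + 64) / 13 = 58.2308
Step 2: Compute squared deviations from the mean:
  (86 - 58.2308)^2 = 771.1302
  (56 - 58.2308)^2 = 4.9763
  (62 - 58.2308)^2 = 14.2071
  (59 - 58.2308)^2 = 0.5917
  (57 - 58.2308)^2 = 1.5148
  (65 - 58.2308)^2 = 45.8225
  (18 - 58.2308)^2 = 1618.5148
  (41 - 58.2308)^2 = 296.8994
  (49 - 58.2308)^2 = 85.2071
  (86 - 58.2308)^2 = 771.1302
  (66 - 58.2308)^2 = 60.3609
  (48 - 58.2308)^2 = 104.6686
  (64 - 58.2308)^2 = 33.284
Step 3: Sum of squared deviations = 3808.3077
Step 4: Sample variance = 3808.3077 / 12 = 317.359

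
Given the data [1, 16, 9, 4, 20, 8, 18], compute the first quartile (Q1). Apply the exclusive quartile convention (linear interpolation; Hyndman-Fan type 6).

4

Step 1: Sort the data: [1, 4, 8, 9, 16, 18, 20]
Step 2: n = 7
Step 3: Using the exclusive quartile method:
  Q1 = 4
  Q2 (median) = 9
  Q3 = 18
  IQR = Q3 - Q1 = 18 - 4 = 14
Step 4: Q1 = 4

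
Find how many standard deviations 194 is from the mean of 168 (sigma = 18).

1.4444

Step 1: Recall the z-score formula: z = (x - mu) / sigma
Step 2: Substitute values: z = (194 - 168) / 18
Step 3: z = 26 / 18 = 1.4444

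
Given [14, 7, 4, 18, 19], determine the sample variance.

44.3

Step 1: Compute the mean: (14 + 7 + 4 + 18 + 19) / 5 = 12.4
Step 2: Compute squared deviations from the mean:
  (14 - 12.4)^2 = 2.56
  (7 - 12.4)^2 = 29.16
  (4 - 12.4)^2 = 70.56
  (18 - 12.4)^2 = 31.36
  (19 - 12.4)^2 = 43.56
Step 3: Sum of squared deviations = 177.2
Step 4: Sample variance = 177.2 / 4 = 44.3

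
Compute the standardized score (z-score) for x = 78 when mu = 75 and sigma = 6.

0.5

Step 1: Recall the z-score formula: z = (x - mu) / sigma
Step 2: Substitute values: z = (78 - 75) / 6
Step 3: z = 3 / 6 = 0.5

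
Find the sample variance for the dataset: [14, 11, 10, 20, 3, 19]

39.7667

Step 1: Compute the mean: (14 + 11 + 10 + 20 + 3 + 19) / 6 = 12.8333
Step 2: Compute squared deviations from the mean:
  (14 - 12.8333)^2 = 1.3611
  (11 - 12.8333)^2 = 3.3611
  (10 - 12.8333)^2 = 8.0278
  (20 - 12.8333)^2 = 51.3611
  (3 - 12.8333)^2 = 96.6944
  (19 - 12.8333)^2 = 38.0278
Step 3: Sum of squared deviations = 198.8333
Step 4: Sample variance = 198.8333 / 5 = 39.7667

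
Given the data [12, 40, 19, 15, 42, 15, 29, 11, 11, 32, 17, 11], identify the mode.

11

Step 1: Count the frequency of each value:
  11: appears 3 time(s)
  12: appears 1 time(s)
  15: appears 2 time(s)
  17: appears 1 time(s)
  19: appears 1 time(s)
  29: appears 1 time(s)
  32: appears 1 time(s)
  40: appears 1 time(s)
  42: appears 1 time(s)
Step 2: The value 11 appears most frequently (3 times).
Step 3: Mode = 11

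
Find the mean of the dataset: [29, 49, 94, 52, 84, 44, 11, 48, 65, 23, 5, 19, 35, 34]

42.2857

Step 1: Sum all values: 29 + 49 + 94 + 52 + 84 + 44 + 11 + 48 + 65 + 23 + 5 + 19 + 35 + 34 = 592
Step 2: Count the number of values: n = 14
Step 3: Mean = sum / n = 592 / 14 = 42.2857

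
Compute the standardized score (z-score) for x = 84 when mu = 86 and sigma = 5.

-0.4

Step 1: Recall the z-score formula: z = (x - mu) / sigma
Step 2: Substitute values: z = (84 - 86) / 5
Step 3: z = -2 / 5 = -0.4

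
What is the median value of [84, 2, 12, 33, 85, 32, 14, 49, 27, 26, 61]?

32

Step 1: Sort the data in ascending order: [2, 12, 14, 26, 27, 32, 33, 49, 61, 84, 85]
Step 2: The number of values is n = 11.
Step 3: Since n is odd, the median is the middle value at position 6: 32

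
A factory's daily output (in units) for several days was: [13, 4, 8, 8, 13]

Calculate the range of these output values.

9

Step 1: Identify the maximum value: max = 13
Step 2: Identify the minimum value: min = 4
Step 3: Range = max - min = 13 - 4 = 9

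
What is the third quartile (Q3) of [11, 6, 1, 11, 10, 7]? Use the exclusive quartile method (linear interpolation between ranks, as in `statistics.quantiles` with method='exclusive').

11

Step 1: Sort the data: [1, 6, 7, 10, 11, 11]
Step 2: n = 6
Step 3: Using the exclusive quartile method:
  Q1 = 4.75
  Q2 (median) = 8.5
  Q3 = 11
  IQR = Q3 - Q1 = 11 - 4.75 = 6.25
Step 4: Q3 = 11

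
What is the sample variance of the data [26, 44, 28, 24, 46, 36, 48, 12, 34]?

140.1111

Step 1: Compute the mean: (26 + 44 + 28 + 24 + 46 + 36 + 48 + 12 + 34) / 9 = 33.1111
Step 2: Compute squared deviations from the mean:
  (26 - 33.1111)^2 = 50.5679
  (44 - 33.1111)^2 = 118.5679
  (28 - 33.1111)^2 = 26.1235
  (24 - 33.1111)^2 = 83.0123
  (46 - 33.1111)^2 = 166.1235
  (36 - 33.1111)^2 = 8.3457
  (48 - 33.1111)^2 = 221.679
  (12 - 33.1111)^2 = 445.679
  (34 - 33.1111)^2 = 0.7901
Step 3: Sum of squared deviations = 1120.8889
Step 4: Sample variance = 1120.8889 / 8 = 140.1111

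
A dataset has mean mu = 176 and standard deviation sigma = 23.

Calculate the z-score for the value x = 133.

-1.8696

Step 1: Recall the z-score formula: z = (x - mu) / sigma
Step 2: Substitute values: z = (133 - 176) / 23
Step 3: z = -43 / 23 = -1.8696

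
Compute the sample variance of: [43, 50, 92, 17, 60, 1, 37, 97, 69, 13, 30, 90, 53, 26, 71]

895.4952

Step 1: Compute the mean: (43 + 50 + 92 + 17 + 60 + 1 + 37 + 97 + 69 + 13 + 30 + 90 + 53 + 26 + 71) / 15 = 49.9333
Step 2: Compute squared deviations from the mean:
  (43 - 49.9333)^2 = 48.0711
  (50 - 49.9333)^2 = 0.0044
  (92 - 49.9333)^2 = 1769.6044
  (17 - 49.9333)^2 = 1084.6044
  (60 - 49.9333)^2 = 101.3378
  (1 - 49.9333)^2 = 2394.4711
  (37 - 49.9333)^2 = 167.2711
  (97 - 49.9333)^2 = 2215.2711
  (69 - 49.9333)^2 = 363.5378
  (13 - 49.9333)^2 = 1364.0711
  (30 - 49.9333)^2 = 397.3378
  (90 - 49.9333)^2 = 1605.3378
  (53 - 49.9333)^2 = 9.4044
  (26 - 49.9333)^2 = 572.8044
  (71 - 49.9333)^2 = 443.8044
Step 3: Sum of squared deviations = 12536.9333
Step 4: Sample variance = 12536.9333 / 14 = 895.4952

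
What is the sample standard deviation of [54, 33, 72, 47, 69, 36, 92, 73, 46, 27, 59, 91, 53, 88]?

21.4978

Step 1: Compute the mean: 60
Step 2: Sum of squared deviations from the mean: 6008
Step 3: Sample variance = 6008 / 13 = 462.1538
Step 4: Standard deviation = sqrt(462.1538) = 21.4978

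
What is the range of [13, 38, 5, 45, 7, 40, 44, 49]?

44

Step 1: Identify the maximum value: max = 49
Step 2: Identify the minimum value: min = 5
Step 3: Range = max - min = 49 - 5 = 44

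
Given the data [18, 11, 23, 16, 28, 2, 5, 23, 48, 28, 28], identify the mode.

28

Step 1: Count the frequency of each value:
  2: appears 1 time(s)
  5: appears 1 time(s)
  11: appears 1 time(s)
  16: appears 1 time(s)
  18: appears 1 time(s)
  23: appears 2 time(s)
  28: appears 3 time(s)
  48: appears 1 time(s)
Step 2: The value 28 appears most frequently (3 times).
Step 3: Mode = 28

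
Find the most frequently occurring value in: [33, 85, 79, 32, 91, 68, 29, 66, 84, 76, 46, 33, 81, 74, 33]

33

Step 1: Count the frequency of each value:
  29: appears 1 time(s)
  32: appears 1 time(s)
  33: appears 3 time(s)
  46: appears 1 time(s)
  66: appears 1 time(s)
  68: appears 1 time(s)
  74: appears 1 time(s)
  76: appears 1 time(s)
  79: appears 1 time(s)
  81: appears 1 time(s)
  84: appears 1 time(s)
  85: appears 1 time(s)
  91: appears 1 time(s)
Step 2: The value 33 appears most frequently (3 times).
Step 3: Mode = 33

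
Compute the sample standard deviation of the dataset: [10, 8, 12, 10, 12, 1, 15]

4.424

Step 1: Compute the mean: 9.7143
Step 2: Sum of squared deviations from the mean: 117.4286
Step 3: Sample variance = 117.4286 / 6 = 19.5714
Step 4: Standard deviation = sqrt(19.5714) = 4.424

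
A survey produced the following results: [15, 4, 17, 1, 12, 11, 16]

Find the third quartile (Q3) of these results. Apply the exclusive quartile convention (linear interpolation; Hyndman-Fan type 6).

16

Step 1: Sort the data: [1, 4, 11, 12, 15, 16, 17]
Step 2: n = 7
Step 3: Using the exclusive quartile method:
  Q1 = 4
  Q2 (median) = 12
  Q3 = 16
  IQR = Q3 - Q1 = 16 - 4 = 12
Step 4: Q3 = 16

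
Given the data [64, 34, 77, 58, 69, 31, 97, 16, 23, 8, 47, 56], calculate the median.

51.5

Step 1: Sort the data in ascending order: [8, 16, 23, 31, 34, 47, 56, 58, 64, 69, 77, 97]
Step 2: The number of values is n = 12.
Step 3: Since n is even, the median is the average of positions 6 and 7:
  Median = (47 + 56) / 2 = 51.5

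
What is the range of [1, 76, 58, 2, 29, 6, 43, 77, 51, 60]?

76

Step 1: Identify the maximum value: max = 77
Step 2: Identify the minimum value: min = 1
Step 3: Range = max - min = 77 - 1 = 76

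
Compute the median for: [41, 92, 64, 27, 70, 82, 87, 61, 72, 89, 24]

70

Step 1: Sort the data in ascending order: [24, 27, 41, 61, 64, 70, 72, 82, 87, 89, 92]
Step 2: The number of values is n = 11.
Step 3: Since n is odd, the median is the middle value at position 6: 70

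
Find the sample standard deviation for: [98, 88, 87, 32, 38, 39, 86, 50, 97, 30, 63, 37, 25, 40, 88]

27.5911

Step 1: Compute the mean: 59.8667
Step 2: Sum of squared deviations from the mean: 10657.7333
Step 3: Sample variance = 10657.7333 / 14 = 761.2667
Step 4: Standard deviation = sqrt(761.2667) = 27.5911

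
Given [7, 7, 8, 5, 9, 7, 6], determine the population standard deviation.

1.1952

Step 1: Compute the mean: 7
Step 2: Sum of squared deviations from the mean: 10
Step 3: Population variance = 10 / 7 = 1.4286
Step 4: Standard deviation = sqrt(1.4286) = 1.1952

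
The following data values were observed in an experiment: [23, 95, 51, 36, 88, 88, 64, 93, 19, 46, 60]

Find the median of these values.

60

Step 1: Sort the data in ascending order: [19, 23, 36, 46, 51, 60, 64, 88, 88, 93, 95]
Step 2: The number of values is n = 11.
Step 3: Since n is odd, the median is the middle value at position 6: 60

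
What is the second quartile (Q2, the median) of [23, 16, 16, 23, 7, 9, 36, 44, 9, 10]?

16

Step 1: Sort the data: [7, 9, 9, 10, 16, 16, 23, 23, 36, 44]
Step 2: n = 10
Step 3: Q2 is the median. Since n is even, it is the average of the values at positions 5 and 6:
  Q2 = (16 + 16) / 2 = 16
Step 4: Q2 = 16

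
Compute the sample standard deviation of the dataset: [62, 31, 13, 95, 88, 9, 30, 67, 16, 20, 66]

31.2564

Step 1: Compute the mean: 45.1818
Step 2: Sum of squared deviations from the mean: 9769.6364
Step 3: Sample variance = 9769.6364 / 10 = 976.9636
Step 4: Standard deviation = sqrt(976.9636) = 31.2564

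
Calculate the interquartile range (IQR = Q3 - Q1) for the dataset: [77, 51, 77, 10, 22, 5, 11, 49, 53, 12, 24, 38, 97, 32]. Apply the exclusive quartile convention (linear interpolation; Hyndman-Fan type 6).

47.25

Step 1: Sort the data: [5, 10, 11, 12, 22, 24, 32, 38, 49, 51, 53, 77, 77, 97]
Step 2: n = 14
Step 3: Using the exclusive quartile method:
  Q1 = 11.75
  Q2 (median) = 35
  Q3 = 59
  IQR = Q3 - Q1 = 59 - 11.75 = 47.25
Step 4: IQR = 47.25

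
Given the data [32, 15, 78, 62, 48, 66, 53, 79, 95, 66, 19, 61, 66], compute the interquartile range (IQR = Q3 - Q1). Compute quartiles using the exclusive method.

32

Step 1: Sort the data: [15, 19, 32, 48, 53, 61, 62, 66, 66, 66, 78, 79, 95]
Step 2: n = 13
Step 3: Using the exclusive quartile method:
  Q1 = 40
  Q2 (median) = 62
  Q3 = 72
  IQR = Q3 - Q1 = 72 - 40 = 32
Step 4: IQR = 32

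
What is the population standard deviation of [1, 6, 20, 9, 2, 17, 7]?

6.6639

Step 1: Compute the mean: 8.8571
Step 2: Sum of squared deviations from the mean: 310.8571
Step 3: Population variance = 310.8571 / 7 = 44.4082
Step 4: Standard deviation = sqrt(44.4082) = 6.6639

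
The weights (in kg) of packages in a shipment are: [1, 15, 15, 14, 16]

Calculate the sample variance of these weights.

39.7

Step 1: Compute the mean: (1 + 15 + 15 + 14 + 16) / 5 = 12.2
Step 2: Compute squared deviations from the mean:
  (1 - 12.2)^2 = 125.44
  (15 - 12.2)^2 = 7.84
  (15 - 12.2)^2 = 7.84
  (14 - 12.2)^2 = 3.24
  (16 - 12.2)^2 = 14.44
Step 3: Sum of squared deviations = 158.8
Step 4: Sample variance = 158.8 / 4 = 39.7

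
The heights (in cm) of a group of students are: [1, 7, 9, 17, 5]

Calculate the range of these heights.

16

Step 1: Identify the maximum value: max = 17
Step 2: Identify the minimum value: min = 1
Step 3: Range = max - min = 17 - 1 = 16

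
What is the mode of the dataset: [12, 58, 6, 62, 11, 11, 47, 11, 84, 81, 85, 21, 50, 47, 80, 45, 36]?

11

Step 1: Count the frequency of each value:
  6: appears 1 time(s)
  11: appears 3 time(s)
  12: appears 1 time(s)
  21: appears 1 time(s)
  36: appears 1 time(s)
  45: appears 1 time(s)
  47: appears 2 time(s)
  50: appears 1 time(s)
  58: appears 1 time(s)
  62: appears 1 time(s)
  80: appears 1 time(s)
  81: appears 1 time(s)
  84: appears 1 time(s)
  85: appears 1 time(s)
Step 2: The value 11 appears most frequently (3 times).
Step 3: Mode = 11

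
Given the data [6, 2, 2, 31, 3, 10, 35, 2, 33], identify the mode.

2

Step 1: Count the frequency of each value:
  2: appears 3 time(s)
  3: appears 1 time(s)
  6: appears 1 time(s)
  10: appears 1 time(s)
  31: appears 1 time(s)
  33: appears 1 time(s)
  35: appears 1 time(s)
Step 2: The value 2 appears most frequently (3 times).
Step 3: Mode = 2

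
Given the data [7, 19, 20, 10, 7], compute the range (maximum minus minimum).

13

Step 1: Identify the maximum value: max = 20
Step 2: Identify the minimum value: min = 7
Step 3: Range = max - min = 20 - 7 = 13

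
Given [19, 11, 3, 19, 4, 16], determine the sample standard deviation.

7.2111

Step 1: Compute the mean: 12
Step 2: Sum of squared deviations from the mean: 260
Step 3: Sample variance = 260 / 5 = 52
Step 4: Standard deviation = sqrt(52) = 7.2111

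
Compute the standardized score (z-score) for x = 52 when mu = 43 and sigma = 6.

1.5

Step 1: Recall the z-score formula: z = (x - mu) / sigma
Step 2: Substitute values: z = (52 - 43) / 6
Step 3: z = 9 / 6 = 1.5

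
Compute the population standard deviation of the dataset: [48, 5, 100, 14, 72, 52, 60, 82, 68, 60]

27.3659

Step 1: Compute the mean: 56.1
Step 2: Sum of squared deviations from the mean: 7488.9
Step 3: Population variance = 7488.9 / 10 = 748.89
Step 4: Standard deviation = sqrt(748.89) = 27.3659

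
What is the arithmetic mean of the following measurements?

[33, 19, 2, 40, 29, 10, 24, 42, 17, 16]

23.2

Step 1: Sum all values: 33 + 19 + 2 + 40 + 29 + 10 + 24 + 42 + 17 + 16 = 232
Step 2: Count the number of values: n = 10
Step 3: Mean = sum / n = 232 / 10 = 23.2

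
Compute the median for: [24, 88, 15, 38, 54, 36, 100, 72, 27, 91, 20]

38

Step 1: Sort the data in ascending order: [15, 20, 24, 27, 36, 38, 54, 72, 88, 91, 100]
Step 2: The number of values is n = 11.
Step 3: Since n is odd, the median is the middle value at position 6: 38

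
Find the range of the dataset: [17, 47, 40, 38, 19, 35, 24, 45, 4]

43

Step 1: Identify the maximum value: max = 47
Step 2: Identify the minimum value: min = 4
Step 3: Range = max - min = 47 - 4 = 43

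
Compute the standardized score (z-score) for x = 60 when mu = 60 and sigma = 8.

0

Step 1: Recall the z-score formula: z = (x - mu) / sigma
Step 2: Substitute values: z = (60 - 60) / 8
Step 3: z = 0 / 8 = 0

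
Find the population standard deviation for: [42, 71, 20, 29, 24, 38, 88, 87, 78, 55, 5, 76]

27.3479

Step 1: Compute the mean: 51.0833
Step 2: Sum of squared deviations from the mean: 8974.9167
Step 3: Population variance = 8974.9167 / 12 = 747.9097
Step 4: Standard deviation = sqrt(747.9097) = 27.3479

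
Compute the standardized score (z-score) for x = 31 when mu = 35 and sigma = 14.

-0.2857

Step 1: Recall the z-score formula: z = (x - mu) / sigma
Step 2: Substitute values: z = (31 - 35) / 14
Step 3: z = -4 / 14 = -0.2857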